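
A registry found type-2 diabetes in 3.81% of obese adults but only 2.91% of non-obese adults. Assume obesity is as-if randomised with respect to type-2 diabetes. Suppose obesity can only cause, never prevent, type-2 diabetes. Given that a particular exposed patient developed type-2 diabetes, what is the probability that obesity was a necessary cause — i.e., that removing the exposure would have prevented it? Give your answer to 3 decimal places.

PN ≈ 0.236

p₁ = 0.0381, p₀ = 0.0291.
Under exogeneity and monotonicity, PN = (p₁ − p₀) / p₁.
PN = (0.0381 − 0.0291) / 0.0381 = 0.009 / 0.0381 ≈ 0.2362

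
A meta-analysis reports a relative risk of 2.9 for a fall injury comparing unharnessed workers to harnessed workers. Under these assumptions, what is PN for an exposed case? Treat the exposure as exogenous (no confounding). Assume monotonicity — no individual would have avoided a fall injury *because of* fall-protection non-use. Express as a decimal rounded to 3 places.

PN ≈ 0.655

Under exogeneity and monotonicity, PN = (RR − 1) / RR = 1 − 1/RR.
PN = (2.9 − 1) / 2.9 = 1.9 / 2.9 ≈ 0.6552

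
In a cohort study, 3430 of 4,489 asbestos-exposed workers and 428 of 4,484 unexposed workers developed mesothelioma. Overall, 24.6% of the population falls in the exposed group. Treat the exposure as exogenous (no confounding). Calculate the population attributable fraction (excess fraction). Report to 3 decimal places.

PAF ≈ 0.633

p₁ = P(outcome | exposed) = 3430/4489 = 0.76409
p₀ = P(outcome | unexposed) = 428/4484 = 0.09545
Overall risk P(Y=1) = π·p₁ + (1−π)·p₀ = 0.246×0.76409 + 0.754×0.09545 = 0.25994.
Under exogeneity, PAF = [P(Y=1) − p₀] / P(Y=1).
PAF = (0.25994 − 0.09545) / 0.25994 ≈ 0.6328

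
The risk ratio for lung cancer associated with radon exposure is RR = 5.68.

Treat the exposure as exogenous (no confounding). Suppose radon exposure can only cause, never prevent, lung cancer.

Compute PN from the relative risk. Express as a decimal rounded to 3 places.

PN ≈ 0.824

Under exogeneity and monotonicity, PN = (RR − 1) / RR = 1 − 1/RR.
PN = (5.68 − 1) / 5.68 = 4.68 / 5.68 ≈ 0.8239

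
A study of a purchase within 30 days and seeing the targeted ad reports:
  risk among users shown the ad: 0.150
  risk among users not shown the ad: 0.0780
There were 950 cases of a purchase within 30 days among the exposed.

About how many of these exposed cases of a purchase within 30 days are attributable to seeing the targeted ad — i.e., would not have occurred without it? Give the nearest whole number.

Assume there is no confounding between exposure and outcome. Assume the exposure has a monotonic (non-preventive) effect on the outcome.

about 456 cases

Let p₁ = 0.15, p₀ = 0.078.
PN = (p₁ − p₀)/p₁ = (0.15 − 0.078) / 0.15 ≈ 0.48000.
Attributable cases ≈ PN × (exposed cases) = 0.48000 × 950 ≈ 456.00.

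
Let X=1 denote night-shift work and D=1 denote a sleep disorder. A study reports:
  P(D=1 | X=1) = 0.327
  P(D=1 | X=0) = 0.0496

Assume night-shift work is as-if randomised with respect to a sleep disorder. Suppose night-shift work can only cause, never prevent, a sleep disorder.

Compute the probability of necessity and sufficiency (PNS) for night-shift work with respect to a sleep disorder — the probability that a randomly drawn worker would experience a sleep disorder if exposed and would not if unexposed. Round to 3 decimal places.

Let p₁ = 0.327, p₀ = 0.0496.
Under exogeneity and monotonicity, PNS = p₁ − p₀.
PNS = 0.327 − 0.0496 = 0.2774

PNS ≈ 0.277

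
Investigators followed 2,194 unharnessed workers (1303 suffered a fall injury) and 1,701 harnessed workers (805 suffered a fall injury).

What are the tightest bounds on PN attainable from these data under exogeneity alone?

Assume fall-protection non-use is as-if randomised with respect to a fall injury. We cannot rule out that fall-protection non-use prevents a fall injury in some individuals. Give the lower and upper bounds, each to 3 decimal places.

p₁ = P(outcome | exposed) = 1303/2194 = 0.59389
p₀ = P(outcome | unexposed) = 805/1701 = 0.47325
Under exogeneity alone the bounds on PN are max{0,(p₁−p₀)/p₁} ≤ PN ≤ min{1,(1−p₀)/p₁}.
  lower = (p₁ − p₀)/p₁ = 0.12064 / 0.59389 ≈ 0.2031
  upper = min{1, (1 − p₀)/p₁} = 0.52675 / 0.59389 ≈ 0.8869

0.203 ≤ PN ≤ 0.887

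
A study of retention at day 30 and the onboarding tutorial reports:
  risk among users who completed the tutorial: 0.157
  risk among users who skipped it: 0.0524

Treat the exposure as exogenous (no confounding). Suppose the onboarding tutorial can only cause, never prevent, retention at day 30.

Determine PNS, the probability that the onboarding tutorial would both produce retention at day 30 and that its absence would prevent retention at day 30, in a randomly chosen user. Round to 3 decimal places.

Let p₁ = 0.157, p₀ = 0.0524.
Under exogeneity and monotonicity, PNS = p₁ − p₀.
PNS = 0.157 − 0.0524 = 0.1046

PNS ≈ 0.105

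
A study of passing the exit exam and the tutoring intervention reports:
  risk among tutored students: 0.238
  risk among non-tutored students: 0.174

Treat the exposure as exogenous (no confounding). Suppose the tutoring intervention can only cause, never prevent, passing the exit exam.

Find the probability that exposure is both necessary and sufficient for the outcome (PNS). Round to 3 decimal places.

PNS ≈ 0.064

Let p₁ = 0.238, p₀ = 0.174.
Under exogeneity and monotonicity, PNS = p₁ − p₀.
PNS = 0.238 − 0.174 = 0.064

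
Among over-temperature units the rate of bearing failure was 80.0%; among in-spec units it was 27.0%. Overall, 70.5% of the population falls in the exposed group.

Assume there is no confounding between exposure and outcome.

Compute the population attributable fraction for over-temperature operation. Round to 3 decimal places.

p₁ = 0.8, p₀ = 0.27.
Overall risk P(Y=1) = π·p₁ + (1−π)·p₀ = 0.705×0.8 + 0.295×0.27 = 0.64365.
Under exogeneity, PAF = [P(Y=1) − p₀] / P(Y=1).
PAF = (0.64365 − 0.27) / 0.64365 ≈ 0.5805

PAF ≈ 0.581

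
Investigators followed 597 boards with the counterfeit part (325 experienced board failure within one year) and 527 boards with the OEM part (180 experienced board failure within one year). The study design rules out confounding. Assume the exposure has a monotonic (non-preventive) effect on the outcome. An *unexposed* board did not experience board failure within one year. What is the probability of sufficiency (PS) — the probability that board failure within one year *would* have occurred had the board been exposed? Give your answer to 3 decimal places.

p₁ = P(outcome | exposed) = 325/597 = 0.54439
p₀ = P(outcome | unexposed) = 180/527 = 0.34156
Under exogeneity and monotonicity, PS = (p₁ − p₀) / (1 − p₀).
PS = (0.54439 − 0.34156) / (1 − 0.34156) = 0.20283 / 0.65844 ≈ 0.3080

PS ≈ 0.308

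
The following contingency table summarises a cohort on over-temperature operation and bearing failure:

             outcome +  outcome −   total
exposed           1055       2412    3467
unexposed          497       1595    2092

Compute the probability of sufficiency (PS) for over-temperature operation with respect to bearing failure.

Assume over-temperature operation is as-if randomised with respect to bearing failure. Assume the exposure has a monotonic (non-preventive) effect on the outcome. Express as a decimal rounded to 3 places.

p₁ = P(outcome | exposed) = 1055/3467 = 0.3043
p₀ = P(outcome | unexposed) = 497/2092 = 0.23757
Under exogeneity and monotonicity, PS = (p₁ − p₀)/(1 − p₀).
PS = (0.3043 − 0.23757) / 0.76243 ≈ 0.0875

PS ≈ 0.088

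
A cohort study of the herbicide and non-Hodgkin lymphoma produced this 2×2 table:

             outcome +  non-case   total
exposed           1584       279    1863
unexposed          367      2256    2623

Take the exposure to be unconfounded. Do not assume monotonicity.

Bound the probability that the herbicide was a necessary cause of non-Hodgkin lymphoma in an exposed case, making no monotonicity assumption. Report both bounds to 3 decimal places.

0.835 ≤ PN ≤ 1.000

p₁ = P(outcome | exposed) = 1584/1863 = 0.85024
p₀ = P(outcome | unexposed) = 367/2623 = 0.13992
Under exogeneity alone the bounds on PN are max{0,(p₁−p₀)/p₁} ≤ PN ≤ min{1,(1−p₀)/p₁}.
  lower = (p₁ − p₀)/p₁ = 0.71033 / 0.85024 ≈ 0.8354
  upper = min{1, (1 − p₀)/p₁} = 0.86008 / 0.85024 ≈ 1.0116 → capped at 1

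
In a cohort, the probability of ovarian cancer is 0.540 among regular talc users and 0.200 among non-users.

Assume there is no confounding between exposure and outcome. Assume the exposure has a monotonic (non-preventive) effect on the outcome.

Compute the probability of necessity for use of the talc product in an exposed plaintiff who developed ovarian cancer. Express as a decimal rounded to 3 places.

Let p₁ = 0.54, p₀ = 0.2.
Under exogeneity and monotonicity, PN = (p₁ − p₀) / p₁.
PN = (0.54 − 0.2) / 0.54 = 0.34 / 0.54 ≈ 0.6296

PN ≈ 0.630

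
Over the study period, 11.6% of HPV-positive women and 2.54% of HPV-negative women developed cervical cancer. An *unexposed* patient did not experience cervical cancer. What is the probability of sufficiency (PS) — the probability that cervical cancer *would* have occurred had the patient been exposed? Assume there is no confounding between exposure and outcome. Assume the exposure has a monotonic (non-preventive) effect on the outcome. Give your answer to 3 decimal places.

PS ≈ 0.093

p₁ = 0.116, p₀ = 0.0254.
Under exogeneity and monotonicity, PS = (p₁ − p₀) / (1 − p₀).
PS = (0.116 − 0.0254) / (1 − 0.0254) = 0.0906 / 0.9746 ≈ 0.0930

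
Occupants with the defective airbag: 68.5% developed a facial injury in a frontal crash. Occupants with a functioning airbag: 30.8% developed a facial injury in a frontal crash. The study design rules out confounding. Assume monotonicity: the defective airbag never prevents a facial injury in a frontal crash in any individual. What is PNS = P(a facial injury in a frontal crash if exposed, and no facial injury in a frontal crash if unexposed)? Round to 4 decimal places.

PNS ≈ 0.3770

p₁ = 0.685, p₀ = 0.308.
Under exogeneity and monotonicity, PNS = p₁ − p₀.
PNS = 0.685 − 0.308 = 0.377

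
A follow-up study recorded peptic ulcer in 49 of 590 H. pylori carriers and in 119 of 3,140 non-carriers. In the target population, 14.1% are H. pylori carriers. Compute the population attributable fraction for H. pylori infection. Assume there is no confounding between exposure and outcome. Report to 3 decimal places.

PAF ≈ 0.144

p₁ = P(outcome | exposed) = 49/590 = 0.083051
p₀ = P(outcome | unexposed) = 119/3140 = 0.037898
Overall risk P(Y=1) = π·p₁ + (1−π)·p₀ = 0.141×0.083051 + 0.859×0.037898 = 0.044265.
Under exogeneity, PAF = [P(Y=1) − p₀] / P(Y=1).
PAF = (0.044265 − 0.037898) / 0.044265 ≈ 0.1438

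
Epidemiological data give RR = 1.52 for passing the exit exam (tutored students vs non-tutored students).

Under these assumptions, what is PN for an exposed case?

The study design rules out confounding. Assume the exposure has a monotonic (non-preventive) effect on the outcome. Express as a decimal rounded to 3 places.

Under exogeneity and monotonicity, PN = (RR − 1) / RR = 1 − 1/RR.
PN = (1.52 − 1) / 1.52 = 0.52 / 1.52 ≈ 0.3421

PN ≈ 0.342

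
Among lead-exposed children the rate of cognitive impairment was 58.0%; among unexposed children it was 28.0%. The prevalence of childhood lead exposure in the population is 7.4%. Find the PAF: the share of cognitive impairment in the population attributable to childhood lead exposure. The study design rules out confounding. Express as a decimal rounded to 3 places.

p₁ = 0.58, p₀ = 0.28.
Overall risk P(Y=1) = π·p₁ + (1−π)·p₀ = 0.074×0.58 + 0.926×0.28 = 0.3022.
Under exogeneity, PAF = [P(Y=1) − p₀] / P(Y=1).
PAF = (0.3022 − 0.28) / 0.3022 ≈ 0.0735

PAF ≈ 0.073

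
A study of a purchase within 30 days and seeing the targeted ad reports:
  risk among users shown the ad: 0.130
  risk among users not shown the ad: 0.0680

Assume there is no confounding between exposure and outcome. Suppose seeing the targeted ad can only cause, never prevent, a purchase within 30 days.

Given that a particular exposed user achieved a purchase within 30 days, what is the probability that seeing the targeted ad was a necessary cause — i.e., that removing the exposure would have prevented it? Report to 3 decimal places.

PN ≈ 0.477

Let p₁ = 0.13, p₀ = 0.068.
Under exogeneity and monotonicity, PN = (p₁ − p₀) / p₁.
PN = (0.13 − 0.068) / 0.13 = 0.062 / 0.13 ≈ 0.4769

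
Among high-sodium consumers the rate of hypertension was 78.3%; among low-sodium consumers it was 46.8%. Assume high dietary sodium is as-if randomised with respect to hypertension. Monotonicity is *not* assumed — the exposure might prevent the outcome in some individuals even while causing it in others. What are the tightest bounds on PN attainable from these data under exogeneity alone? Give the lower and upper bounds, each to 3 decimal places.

p₁ = 0.783, p₀ = 0.468.
Under exogeneity alone the bounds on PN are max{0,(p₁−p₀)/p₁} ≤ PN ≤ min{1,(1−p₀)/p₁}.
  lower = (p₁ − p₀)/p₁ = 0.315 / 0.783 ≈ 0.4023
  upper = min{1, (1 − p₀)/p₁} = 0.532 / 0.783 ≈ 0.6794

0.402 ≤ PN ≤ 0.679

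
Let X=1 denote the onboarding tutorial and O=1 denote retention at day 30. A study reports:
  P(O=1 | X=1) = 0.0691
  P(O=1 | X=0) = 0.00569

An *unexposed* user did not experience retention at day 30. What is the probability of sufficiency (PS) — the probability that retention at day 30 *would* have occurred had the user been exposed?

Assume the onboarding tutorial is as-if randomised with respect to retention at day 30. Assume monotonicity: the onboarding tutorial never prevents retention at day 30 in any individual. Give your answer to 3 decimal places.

PS ≈ 0.064

Let p₁ = 0.0691, p₀ = 0.00569.
Under exogeneity and monotonicity, PS = (p₁ − p₀) / (1 − p₀).
PS = (0.0691 − 0.00569) / (1 − 0.00569) = 0.06341 / 0.99431 ≈ 0.0638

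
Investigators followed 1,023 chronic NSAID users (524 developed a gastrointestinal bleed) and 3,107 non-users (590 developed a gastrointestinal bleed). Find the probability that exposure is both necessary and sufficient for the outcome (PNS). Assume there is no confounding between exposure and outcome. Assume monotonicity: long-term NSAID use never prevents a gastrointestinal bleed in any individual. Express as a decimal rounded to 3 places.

PNS ≈ 0.322

p₁ = P(outcome | exposed) = 524/1023 = 0.51222
p₀ = P(outcome | unexposed) = 590/3107 = 0.18989
Under exogeneity and monotonicity, PNS = p₁ − p₀.
PNS = 0.51222 − 0.18989 = 0.32233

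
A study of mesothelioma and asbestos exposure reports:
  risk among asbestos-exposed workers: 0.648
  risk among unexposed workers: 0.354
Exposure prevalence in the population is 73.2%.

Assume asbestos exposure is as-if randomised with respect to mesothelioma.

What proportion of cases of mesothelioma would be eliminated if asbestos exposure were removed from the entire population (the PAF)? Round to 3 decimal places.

Let p₁ = 0.648, p₀ = 0.354.
Overall risk P(Y=1) = π·p₁ + (1−π)·p₀ = 0.732×0.648 + 0.268×0.354 = 0.56921.
Under exogeneity, PAF = [P(Y=1) − p₀] / P(Y=1).
PAF = (0.56921 − 0.354) / 0.56921 ≈ 0.3781

PAF ≈ 0.378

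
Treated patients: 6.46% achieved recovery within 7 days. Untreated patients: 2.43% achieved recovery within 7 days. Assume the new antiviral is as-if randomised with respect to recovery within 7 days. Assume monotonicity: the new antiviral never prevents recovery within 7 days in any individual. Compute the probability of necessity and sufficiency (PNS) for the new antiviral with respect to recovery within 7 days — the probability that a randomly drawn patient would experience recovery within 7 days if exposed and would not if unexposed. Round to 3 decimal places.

p₁ = 0.0646, p₀ = 0.0243.
Under exogeneity and monotonicity, PNS = p₁ − p₀.
PNS = 0.0646 − 0.0243 = 0.0403

PNS ≈ 0.040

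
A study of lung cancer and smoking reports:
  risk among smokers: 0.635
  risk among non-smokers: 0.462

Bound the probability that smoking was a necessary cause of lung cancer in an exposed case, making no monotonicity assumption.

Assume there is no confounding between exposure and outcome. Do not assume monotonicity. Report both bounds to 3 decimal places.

0.272 ≤ PN ≤ 0.847

Let p₁ = 0.635, p₀ = 0.462.
Under exogeneity alone the bounds on PN are max{0,(p₁−p₀)/p₁} ≤ PN ≤ min{1,(1−p₀)/p₁}.
  lower = (p₁ − p₀)/p₁ = 0.173 / 0.635 ≈ 0.2724
  upper = min{1, (1 − p₀)/p₁} = 0.538 / 0.635 ≈ 0.8472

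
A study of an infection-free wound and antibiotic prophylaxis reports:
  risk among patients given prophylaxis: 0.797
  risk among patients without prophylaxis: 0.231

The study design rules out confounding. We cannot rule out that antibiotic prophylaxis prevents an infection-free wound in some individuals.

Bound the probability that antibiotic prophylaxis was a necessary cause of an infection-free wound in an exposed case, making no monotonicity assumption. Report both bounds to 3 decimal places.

0.710 ≤ PN ≤ 0.965

Let p₁ = 0.797, p₀ = 0.231.
Under exogeneity alone the bounds on PN are max{0,(p₁−p₀)/p₁} ≤ PN ≤ min{1,(1−p₀)/p₁}.
  lower = (p₁ − p₀)/p₁ = 0.566 / 0.797 ≈ 0.7102
  upper = min{1, (1 − p₀)/p₁} = 0.769 / 0.797 ≈ 0.9649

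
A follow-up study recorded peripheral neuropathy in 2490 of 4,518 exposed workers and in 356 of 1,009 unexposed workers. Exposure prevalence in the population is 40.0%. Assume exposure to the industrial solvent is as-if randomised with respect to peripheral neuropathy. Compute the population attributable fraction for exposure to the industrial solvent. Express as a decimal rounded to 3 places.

PAF ≈ 0.184

p₁ = P(outcome | exposed) = 2490/4518 = 0.55113
p₀ = P(outcome | unexposed) = 356/1009 = 0.35282
Overall risk P(Y=1) = π·p₁ + (1−π)·p₀ = 0.4×0.55113 + 0.6×0.35282 = 0.43215.
Under exogeneity, PAF = [P(Y=1) − p₀] / P(Y=1).
PAF = (0.43215 − 0.35282) / 0.43215 ≈ 0.1836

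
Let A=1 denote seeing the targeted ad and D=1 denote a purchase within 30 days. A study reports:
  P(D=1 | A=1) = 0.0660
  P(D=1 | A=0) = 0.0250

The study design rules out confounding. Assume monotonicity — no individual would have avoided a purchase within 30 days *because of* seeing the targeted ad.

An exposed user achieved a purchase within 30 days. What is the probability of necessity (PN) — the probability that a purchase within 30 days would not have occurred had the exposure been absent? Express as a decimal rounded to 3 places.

PN ≈ 0.621

Let p₁ = 0.066, p₀ = 0.025.
Under exogeneity and monotonicity, PN = (p₁ − p₀) / p₁.
PN = (0.066 − 0.025) / 0.066 = 0.041 / 0.066 ≈ 0.6212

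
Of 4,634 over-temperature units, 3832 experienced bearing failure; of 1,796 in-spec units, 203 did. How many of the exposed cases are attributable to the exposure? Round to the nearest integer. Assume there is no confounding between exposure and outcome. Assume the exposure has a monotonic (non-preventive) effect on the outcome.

p₁ = P(outcome | exposed) = 3832/4634 = 0.82693
p₀ = P(outcome | unexposed) = 203/1796 = 0.11303
PN = (p₁ − p₀)/p₁ = (0.82693 − 0.11303) / 0.82693 ≈ 0.86332.
Attributable cases ≈ PN × (exposed cases) = 0.86332 × 3832 ≈ 3308.22.

about 3308 cases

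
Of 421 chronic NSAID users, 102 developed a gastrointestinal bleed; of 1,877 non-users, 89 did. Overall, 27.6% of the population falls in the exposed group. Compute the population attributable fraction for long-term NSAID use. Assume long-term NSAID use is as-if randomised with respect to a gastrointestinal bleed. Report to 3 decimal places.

PAF ≈ 0.531

p₁ = P(outcome | exposed) = 102/421 = 0.24228
p₀ = P(outcome | unexposed) = 89/1877 = 0.047416
Overall risk P(Y=1) = π·p₁ + (1−π)·p₀ = 0.276×0.24228 + 0.724×0.047416 = 0.1012.
Under exogeneity, PAF = [P(Y=1) − p₀] / P(Y=1).
PAF = (0.1012 − 0.047416) / 0.1012 ≈ 0.5315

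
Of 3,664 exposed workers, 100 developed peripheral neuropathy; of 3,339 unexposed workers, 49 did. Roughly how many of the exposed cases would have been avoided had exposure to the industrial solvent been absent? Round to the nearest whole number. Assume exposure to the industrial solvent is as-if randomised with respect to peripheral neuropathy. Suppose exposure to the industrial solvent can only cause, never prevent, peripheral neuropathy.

about 46 cases

p₁ = P(outcome | exposed) = 100/3664 = 0.027293
p₀ = P(outcome | unexposed) = 49/3339 = 0.014675
PN = (p₁ − p₀)/p₁ = (0.027293 − 0.014675) / 0.027293 ≈ 0.46231.
Attributable cases ≈ PN × (exposed cases) = 0.46231 × 100 ≈ 46.23.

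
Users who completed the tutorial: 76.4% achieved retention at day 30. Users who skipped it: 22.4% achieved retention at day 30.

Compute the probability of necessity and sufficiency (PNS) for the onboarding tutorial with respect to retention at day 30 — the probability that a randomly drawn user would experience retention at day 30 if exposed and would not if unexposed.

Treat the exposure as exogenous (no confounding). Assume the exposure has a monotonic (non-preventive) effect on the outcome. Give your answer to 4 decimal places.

p₁ = 0.764, p₀ = 0.224.
Under exogeneity and monotonicity, PNS = p₁ − p₀.
PNS = 0.764 − 0.224 = 0.54

PNS ≈ 0.5400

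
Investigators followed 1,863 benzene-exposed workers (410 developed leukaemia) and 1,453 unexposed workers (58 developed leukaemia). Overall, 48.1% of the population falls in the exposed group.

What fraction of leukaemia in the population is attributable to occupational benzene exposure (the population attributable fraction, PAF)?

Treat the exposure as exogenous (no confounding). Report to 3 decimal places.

p₁ = P(outcome | exposed) = 410/1863 = 0.22008
p₀ = P(outcome | unexposed) = 58/1453 = 0.039917
Overall risk P(Y=1) = π·p₁ + (1−π)·p₀ = 0.481×0.22008 + 0.519×0.039917 = 0.12657.
Under exogeneity, PAF = [P(Y=1) − p₀] / P(Y=1).
PAF = (0.12657 − 0.039917) / 0.12657 ≈ 0.6846

PAF ≈ 0.685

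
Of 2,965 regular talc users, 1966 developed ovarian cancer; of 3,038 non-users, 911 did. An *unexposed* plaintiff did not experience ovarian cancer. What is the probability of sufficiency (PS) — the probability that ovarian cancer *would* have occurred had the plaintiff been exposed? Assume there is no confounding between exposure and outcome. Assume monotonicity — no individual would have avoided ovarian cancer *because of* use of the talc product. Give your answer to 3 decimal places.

p₁ = P(outcome | exposed) = 1966/2965 = 0.66307
p₀ = P(outcome | unexposed) = 911/3038 = 0.29987
Under exogeneity and monotonicity, PS = (p₁ − p₀) / (1 − p₀).
PS = (0.66307 − 0.29987) / (1 − 0.29987) = 0.3632 / 0.70013 ≈ 0.5188

PS ≈ 0.519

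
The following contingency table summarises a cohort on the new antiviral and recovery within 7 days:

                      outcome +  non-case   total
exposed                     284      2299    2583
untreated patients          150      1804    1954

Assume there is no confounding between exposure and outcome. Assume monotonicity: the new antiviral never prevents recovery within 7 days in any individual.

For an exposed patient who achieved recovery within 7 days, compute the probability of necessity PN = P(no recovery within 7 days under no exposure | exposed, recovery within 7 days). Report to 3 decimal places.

PN ≈ 0.302

p₁ = P(outcome | exposed) = 284/2583 = 0.10995
p₀ = P(outcome | unexposed) = 150/1954 = 0.076766
Under exogeneity and monotonicity, PN = (p₁ − p₀)/p₁.
PN = (0.10995 − 0.076766) / 0.10995 ≈ 0.3018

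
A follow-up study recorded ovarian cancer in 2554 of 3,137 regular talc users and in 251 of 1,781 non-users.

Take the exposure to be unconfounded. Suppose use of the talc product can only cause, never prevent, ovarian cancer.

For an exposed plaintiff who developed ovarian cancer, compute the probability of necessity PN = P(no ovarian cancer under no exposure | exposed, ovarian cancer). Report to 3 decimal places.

p₁ = P(outcome | exposed) = 2554/3137 = 0.81415
p₀ = P(outcome | unexposed) = 251/1781 = 0.14093
Under exogeneity and monotonicity, PN = (p₁ − p₀) / p₁.
PN = (0.81415 − 0.14093) / 0.81415 = 0.67322 / 0.81415 ≈ 0.8269

PN ≈ 0.827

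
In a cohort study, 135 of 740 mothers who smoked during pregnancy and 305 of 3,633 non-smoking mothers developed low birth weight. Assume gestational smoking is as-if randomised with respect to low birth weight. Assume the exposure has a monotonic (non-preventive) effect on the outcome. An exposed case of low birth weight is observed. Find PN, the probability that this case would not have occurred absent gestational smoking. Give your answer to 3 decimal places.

PN ≈ 0.540

p₁ = P(outcome | exposed) = 135/740 = 0.18243
p₀ = P(outcome | unexposed) = 305/3633 = 0.083953
Under exogeneity and monotonicity, PN = (p₁ − p₀) / p₁.
PN = (0.18243 − 0.083953) / 0.18243 = 0.09848 / 0.18243 ≈ 0.5398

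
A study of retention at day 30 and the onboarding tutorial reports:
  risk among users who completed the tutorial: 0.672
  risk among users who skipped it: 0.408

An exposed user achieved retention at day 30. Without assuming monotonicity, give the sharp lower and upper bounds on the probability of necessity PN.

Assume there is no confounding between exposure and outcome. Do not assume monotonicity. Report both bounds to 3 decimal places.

Let p₁ = 0.672, p₀ = 0.408.
Under exogeneity alone the bounds on PN are max{0,(p₁−p₀)/p₁} ≤ PN ≤ min{1,(1−p₀)/p₁}.
  lower = (p₁ − p₀)/p₁ = 0.264 / 0.672 ≈ 0.3929
  upper = min{1, (1 − p₀)/p₁} = 0.592 / 0.672 ≈ 0.8810

0.393 ≤ PN ≤ 0.881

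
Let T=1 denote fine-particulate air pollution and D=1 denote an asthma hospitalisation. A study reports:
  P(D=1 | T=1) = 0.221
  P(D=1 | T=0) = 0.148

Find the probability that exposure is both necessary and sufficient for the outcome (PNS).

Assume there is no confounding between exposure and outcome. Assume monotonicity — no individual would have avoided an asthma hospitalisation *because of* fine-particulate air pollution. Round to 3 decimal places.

Let p₁ = 0.221, p₀ = 0.148.
Under exogeneity and monotonicity, PNS = p₁ − p₀.
PNS = 0.221 − 0.148 = 0.073

PNS ≈ 0.073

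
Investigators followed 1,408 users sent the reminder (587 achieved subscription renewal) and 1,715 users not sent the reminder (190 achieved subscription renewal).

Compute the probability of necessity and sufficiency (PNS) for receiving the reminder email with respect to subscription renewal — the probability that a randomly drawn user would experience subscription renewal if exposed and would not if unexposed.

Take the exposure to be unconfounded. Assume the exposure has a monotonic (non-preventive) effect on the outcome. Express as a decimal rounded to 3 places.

PNS ≈ 0.306

p₁ = P(outcome | exposed) = 587/1408 = 0.4169
p₀ = P(outcome | unexposed) = 190/1715 = 0.11079
Under exogeneity and monotonicity, PNS = p₁ − p₀.
PNS = 0.4169 − 0.11079 = 0.30612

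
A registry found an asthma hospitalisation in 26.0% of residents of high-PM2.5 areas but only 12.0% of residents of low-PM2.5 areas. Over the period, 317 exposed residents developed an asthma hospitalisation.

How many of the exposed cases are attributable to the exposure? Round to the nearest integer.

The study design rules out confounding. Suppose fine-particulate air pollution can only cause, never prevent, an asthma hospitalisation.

p₁ = 0.26, p₀ = 0.12.
PN = (p₁ − p₀)/p₁ = (0.26 − 0.12) / 0.26 ≈ 0.53846.
Attributable cases ≈ PN × (exposed cases) = 0.53846 × 317 ≈ 170.69.

about 171 cases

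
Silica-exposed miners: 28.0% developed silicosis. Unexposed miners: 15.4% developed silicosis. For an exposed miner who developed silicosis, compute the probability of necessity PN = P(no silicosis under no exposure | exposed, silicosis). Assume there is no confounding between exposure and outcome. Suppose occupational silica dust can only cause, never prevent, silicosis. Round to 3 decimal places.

PN ≈ 0.450

p₁ = 0.28, p₀ = 0.154.
Under exogeneity and monotonicity, PN = (p₁ − p₀) / p₁.
PN = (0.28 − 0.154) / 0.28 = 0.126 / 0.28 ≈ 0.4500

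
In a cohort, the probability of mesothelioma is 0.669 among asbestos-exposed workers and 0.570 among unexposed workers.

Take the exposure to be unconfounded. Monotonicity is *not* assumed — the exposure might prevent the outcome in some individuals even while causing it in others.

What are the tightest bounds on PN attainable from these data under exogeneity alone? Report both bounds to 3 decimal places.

0.148 ≤ PN ≤ 0.643

Let p₁ = 0.669, p₀ = 0.57.
Under exogeneity alone the bounds on PN are max{0,(p₁−p₀)/p₁} ≤ PN ≤ min{1,(1−p₀)/p₁}.
  lower = (p₁ − p₀)/p₁ = 0.099 / 0.669 ≈ 0.1480
  upper = min{1, (1 − p₀)/p₁} = 0.43 / 0.669 ≈ 0.6428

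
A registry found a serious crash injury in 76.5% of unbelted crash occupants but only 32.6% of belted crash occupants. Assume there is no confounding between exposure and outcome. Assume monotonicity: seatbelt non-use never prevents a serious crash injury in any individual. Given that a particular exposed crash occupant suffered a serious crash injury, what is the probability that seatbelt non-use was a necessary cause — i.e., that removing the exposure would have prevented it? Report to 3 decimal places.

PN ≈ 0.574

p₁ = 0.765, p₀ = 0.326.
Under exogeneity and monotonicity, PN = (p₁ − p₀) / p₁.
PN = (0.765 − 0.326) / 0.765 = 0.439 / 0.765 ≈ 0.5739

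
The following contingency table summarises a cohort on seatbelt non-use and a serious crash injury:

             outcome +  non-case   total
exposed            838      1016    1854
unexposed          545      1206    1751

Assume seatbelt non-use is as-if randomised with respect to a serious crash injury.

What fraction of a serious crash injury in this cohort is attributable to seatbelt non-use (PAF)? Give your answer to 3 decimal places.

PAF ≈ 0.189

p₁ = P(outcome | exposed) = 838/1854 = 0.452
p₀ = P(outcome | unexposed) = 545/1751 = 0.31125
Exposure prevalence π = 1854/3605 = 0.51429; overall risk P(Y=1) = 0.38363.
Under exogeneity, PAF = [P(Y=1) − p₀]/P(Y=1).
PAF = (0.38363 − 0.31125) / 0.38363 ≈ 0.1887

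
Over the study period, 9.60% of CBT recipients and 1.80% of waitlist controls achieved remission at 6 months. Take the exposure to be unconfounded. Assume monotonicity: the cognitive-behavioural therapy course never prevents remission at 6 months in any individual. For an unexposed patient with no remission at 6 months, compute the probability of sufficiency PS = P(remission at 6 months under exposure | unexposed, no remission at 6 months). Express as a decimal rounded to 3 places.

p₁ = 0.096, p₀ = 0.018.
Under exogeneity and monotonicity, PS = (p₁ − p₀) / (1 − p₀).
PS = (0.096 − 0.018) / (1 − 0.018) = 0.078 / 0.982 ≈ 0.0794

PS ≈ 0.079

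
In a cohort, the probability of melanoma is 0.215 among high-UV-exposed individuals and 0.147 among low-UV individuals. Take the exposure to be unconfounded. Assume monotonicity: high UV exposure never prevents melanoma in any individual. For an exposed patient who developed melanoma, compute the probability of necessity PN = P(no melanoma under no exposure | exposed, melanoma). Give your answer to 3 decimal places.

Let p₁ = 0.215, p₀ = 0.147.
Under exogeneity and monotonicity, PN = (p₁ − p₀) / p₁.
PN = (0.215 − 0.147) / 0.215 = 0.068 / 0.215 ≈ 0.3163

PN ≈ 0.316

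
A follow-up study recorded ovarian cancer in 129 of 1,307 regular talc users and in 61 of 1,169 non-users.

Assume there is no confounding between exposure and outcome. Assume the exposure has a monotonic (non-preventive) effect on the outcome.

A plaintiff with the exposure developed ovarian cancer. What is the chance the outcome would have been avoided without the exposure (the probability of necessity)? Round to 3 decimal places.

p₁ = P(outcome | exposed) = 129/1307 = 0.098699
p₀ = P(outcome | unexposed) = 61/1169 = 0.052181
Under exogeneity and monotonicity, PN = (p₁ − p₀) / p₁.
PN = (0.098699 − 0.052181) / 0.098699 = 0.046518 / 0.098699 ≈ 0.4713

PN ≈ 0.471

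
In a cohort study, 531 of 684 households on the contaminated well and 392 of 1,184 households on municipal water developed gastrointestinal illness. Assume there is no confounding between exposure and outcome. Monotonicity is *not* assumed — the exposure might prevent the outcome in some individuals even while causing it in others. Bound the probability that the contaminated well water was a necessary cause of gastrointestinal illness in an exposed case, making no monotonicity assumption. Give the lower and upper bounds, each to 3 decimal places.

p₁ = P(outcome | exposed) = 531/684 = 0.77632
p₀ = P(outcome | unexposed) = 392/1184 = 0.33108
Under exogeneity alone the bounds on PN are max{0,(p₁−p₀)/p₁} ≤ PN ≤ min{1,(1−p₀)/p₁}.
  lower = (p₁ − p₀)/p₁ = 0.44523 / 0.77632 ≈ 0.5735
  upper = min{1, (1 − p₀)/p₁} = 0.66892 / 0.77632 ≈ 0.8617

0.574 ≤ PN ≤ 0.862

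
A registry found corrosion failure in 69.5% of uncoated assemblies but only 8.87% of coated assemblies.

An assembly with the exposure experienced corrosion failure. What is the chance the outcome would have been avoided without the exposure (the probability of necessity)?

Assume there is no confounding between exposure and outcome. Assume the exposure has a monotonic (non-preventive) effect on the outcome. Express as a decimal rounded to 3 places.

PN ≈ 0.872

p₁ = 0.695, p₀ = 0.0887.
Under exogeneity and monotonicity, PN = (p₁ − p₀) / p₁.
PN = (0.695 − 0.0887) / 0.695 = 0.6063 / 0.695 ≈ 0.8724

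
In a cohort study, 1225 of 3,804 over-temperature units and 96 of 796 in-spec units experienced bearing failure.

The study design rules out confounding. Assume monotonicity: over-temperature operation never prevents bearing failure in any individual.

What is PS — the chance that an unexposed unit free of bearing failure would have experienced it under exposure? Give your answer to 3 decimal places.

p₁ = P(outcome | exposed) = 1225/3804 = 0.32203
p₀ = P(outcome | unexposed) = 96/796 = 0.1206
Under exogeneity and monotonicity, PS = (p₁ − p₀) / (1 − p₀).
PS = (0.32203 − 0.1206) / (1 − 0.1206) = 0.20143 / 0.8794 ≈ 0.2291

PS ≈ 0.229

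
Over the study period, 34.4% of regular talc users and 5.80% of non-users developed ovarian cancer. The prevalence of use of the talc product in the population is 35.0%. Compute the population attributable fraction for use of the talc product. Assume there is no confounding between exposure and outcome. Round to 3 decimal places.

PAF ≈ 0.633

p₁ = 0.344, p₀ = 0.058.
Overall risk P(Y=1) = π·p₁ + (1−π)·p₀ = 0.35×0.344 + 0.65×0.058 = 0.1581.
Under exogeneity, PAF = [P(Y=1) − p₀] / P(Y=1).
PAF = (0.1581 − 0.058) / 0.1581 ≈ 0.6331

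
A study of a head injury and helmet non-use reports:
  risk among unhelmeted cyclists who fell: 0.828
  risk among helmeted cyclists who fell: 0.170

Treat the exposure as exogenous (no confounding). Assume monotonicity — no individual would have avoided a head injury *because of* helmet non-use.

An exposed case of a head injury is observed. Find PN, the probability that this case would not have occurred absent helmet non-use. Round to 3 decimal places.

PN ≈ 0.795

Let p₁ = 0.828, p₀ = 0.17.
Under exogeneity and monotonicity, PN = (p₁ − p₀) / p₁.
PN = (0.828 − 0.17) / 0.828 = 0.658 / 0.828 ≈ 0.7947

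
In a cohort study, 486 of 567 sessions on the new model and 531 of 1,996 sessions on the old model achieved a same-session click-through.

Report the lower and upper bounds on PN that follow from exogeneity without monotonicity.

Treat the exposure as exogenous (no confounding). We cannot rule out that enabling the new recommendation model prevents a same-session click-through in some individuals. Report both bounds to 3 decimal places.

p₁ = P(outcome | exposed) = 486/567 = 0.85714
p₀ = P(outcome | unexposed) = 531/1996 = 0.26603
Under exogeneity alone the bounds on PN are max{0,(p₁−p₀)/p₁} ≤ PN ≤ min{1,(1−p₀)/p₁}.
  lower = (p₁ − p₀)/p₁ = 0.59111 / 0.85714 ≈ 0.6896
  upper = min{1, (1 − p₀)/p₁} = 0.73397 / 0.85714 ≈ 0.8563

0.690 ≤ PN ≤ 0.856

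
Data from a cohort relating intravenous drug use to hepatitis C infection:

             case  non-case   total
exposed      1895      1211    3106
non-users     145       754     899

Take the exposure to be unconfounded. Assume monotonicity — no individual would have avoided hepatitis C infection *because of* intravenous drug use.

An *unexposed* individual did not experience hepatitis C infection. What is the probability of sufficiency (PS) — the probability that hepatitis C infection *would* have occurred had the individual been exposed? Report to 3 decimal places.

PS ≈ 0.535

p₁ = P(outcome | exposed) = 1895/3106 = 0.61011
p₀ = P(outcome | unexposed) = 145/899 = 0.16129
Under exogeneity and monotonicity, PS = (p₁ − p₀) / (1 − p₀).
PS = (0.61011 − 0.16129) / (1 − 0.16129) = 0.44882 / 0.83871 ≈ 0.5351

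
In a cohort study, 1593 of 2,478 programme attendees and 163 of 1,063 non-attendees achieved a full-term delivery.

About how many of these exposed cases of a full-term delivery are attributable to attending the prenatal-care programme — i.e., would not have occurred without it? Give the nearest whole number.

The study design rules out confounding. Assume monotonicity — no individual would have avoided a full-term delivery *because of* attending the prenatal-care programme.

about 1213 cases

p₁ = P(outcome | exposed) = 1593/2478 = 0.64286
p₀ = P(outcome | unexposed) = 163/1063 = 0.15334
PN = (p₁ − p₀)/p₁ = (0.64286 − 0.15334) / 0.64286 ≈ 0.76147.
Attributable cases ≈ PN × (exposed cases) = 0.76147 × 1593 ≈ 1213.02.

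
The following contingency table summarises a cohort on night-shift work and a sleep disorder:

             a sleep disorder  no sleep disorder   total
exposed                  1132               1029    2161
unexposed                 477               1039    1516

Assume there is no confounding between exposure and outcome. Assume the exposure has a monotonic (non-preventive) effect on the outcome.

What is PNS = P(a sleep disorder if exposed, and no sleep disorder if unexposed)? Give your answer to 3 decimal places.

PNS ≈ 0.209

p₁ = P(outcome | exposed) = 1132/2161 = 0.52383
p₀ = P(outcome | unexposed) = 477/1516 = 0.31464
Under exogeneity and monotonicity, PNS = p₁ − p₀.
PNS = 0.52383 − 0.31464 = 0.20919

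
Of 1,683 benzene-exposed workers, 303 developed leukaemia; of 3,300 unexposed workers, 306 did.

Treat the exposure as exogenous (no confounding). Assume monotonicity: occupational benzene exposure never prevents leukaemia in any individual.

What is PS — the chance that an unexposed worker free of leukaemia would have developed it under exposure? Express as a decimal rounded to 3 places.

p₁ = P(outcome | exposed) = 303/1683 = 0.18004
p₀ = P(outcome | unexposed) = 306/3300 = 0.092727
Under exogeneity and monotonicity, PS = (p₁ − p₀) / (1 − p₀).
PS = (0.18004 − 0.092727) / (1 − 0.092727) = 0.087308 / 0.90727 ≈ 0.0962

PS ≈ 0.096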